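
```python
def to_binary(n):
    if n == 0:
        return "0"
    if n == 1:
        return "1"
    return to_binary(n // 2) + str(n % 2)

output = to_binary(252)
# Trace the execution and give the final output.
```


to_binary(252)
= to_binary(126) + "0"
= to_binary(63) + "0" + "0"
= to_binary(31) + "1" + "0" + "0"
= to_binary(15) + "1" + "1" + "0" + "0"
= to_binary(7) + "1" + "1" + "1" + "0" + "0"
= to_binary(3) + "1" + "1" + "1" + "1" + "0" + "0"
= to_binary(1) + "1" + "1" + "1" + "1" + "1" + "0" + "0"
= "1" + "1" + "1" + "1" + "1" + "1" + "0" + "0"
= "11111100"


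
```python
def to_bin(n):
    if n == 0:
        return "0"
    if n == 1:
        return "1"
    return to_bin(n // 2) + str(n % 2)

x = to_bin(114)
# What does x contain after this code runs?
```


to_bin(114)
= to_bin(57) + "0"
= to_bin(28) + "1" + "0"
= to_bin(14) + "0" + "1" + "0"
= to_bin(7) + "0" + "0" + "1" + "0"
= to_bin(3) + "1" + "0" + "0" + "1" + "0"
= to_bin(1) + "1" + "1" + "0" + "0" + "1" + "0"
= "1" + "1" + "1" + "0" + "0" + "1" + "0"
= "1110010"


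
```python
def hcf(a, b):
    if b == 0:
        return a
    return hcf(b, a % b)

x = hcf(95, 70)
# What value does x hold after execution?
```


hcf(95, 70)
= hcf(70, 95 % 70) = hcf(70, 25)
= hcf(25, 70 % 25) = hcf(25, 20)
= hcf(20, 25 % 20) = hcf(20, 5)
= hcf(5, 20 % 5) = hcf(5, 0)
b == 0, return a = 5


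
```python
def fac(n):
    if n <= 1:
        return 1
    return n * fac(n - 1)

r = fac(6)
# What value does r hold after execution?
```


fac(6)
= 6 * fac(5)
= 6 * 5 * fac(4)
= 6 * 5 * 4 * fac(3)
= 6 * 5 * 4 * 3 * fac(2)
= 6 * 5 * 4 * 3 * 2 * fac(1)
= 6 * 5 * 4 * 3 * 2 * 1
= 720


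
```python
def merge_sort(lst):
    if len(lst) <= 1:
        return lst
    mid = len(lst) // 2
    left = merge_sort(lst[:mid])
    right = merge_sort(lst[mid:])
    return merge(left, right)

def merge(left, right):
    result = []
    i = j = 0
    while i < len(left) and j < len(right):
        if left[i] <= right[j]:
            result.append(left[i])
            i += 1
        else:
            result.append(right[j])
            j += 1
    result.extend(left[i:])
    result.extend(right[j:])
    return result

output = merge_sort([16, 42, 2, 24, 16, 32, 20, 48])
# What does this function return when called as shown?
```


merge_sort([16, 42, 2, 24, 16, 32, 20, 48])
Split into [16, 42, 2, 24] and [16, 32, 20, 48]
Left sorted: [2, 16, 24, 42]
Right sorted: [16, 20, 32, 48]
Merge [2, 16, 24, 42] and [16, 20, 32, 48]
= [2, 16, 16, 20, 24, 32, 42, 48]


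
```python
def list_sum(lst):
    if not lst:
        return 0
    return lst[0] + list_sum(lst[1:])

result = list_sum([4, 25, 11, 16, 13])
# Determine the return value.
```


list_sum([4, 25, 11, 16, 13])
= 4 + list_sum([25, 11, 16, 13])
= 4 + 25 + list_sum([11, 16, 13])
= 4 + 25 + 11 + list_sum([16, 13])
= 4 + 25 + 11 + 16 + list_sum([13])
= 4 + 25 + 11 + 16 + 13 + list_sum([])
= 4 + 25 + 11 + 16 + 13 + 0
= 69


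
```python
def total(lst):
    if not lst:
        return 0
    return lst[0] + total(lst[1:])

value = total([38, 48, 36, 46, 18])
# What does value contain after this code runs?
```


total([38, 48, 36, 46, 18])
= 38 + total([48, 36, 46, 18])
= 38 + 48 + total([36, 46, 18])
= 38 + 48 + 36 + total([46, 18])
= 38 + 48 + 36 + 46 + total([18])
= 38 + 48 + 36 + 46 + 18 + total([])
= 38 + 48 + 36 + 46 + 18 + 0
= 186


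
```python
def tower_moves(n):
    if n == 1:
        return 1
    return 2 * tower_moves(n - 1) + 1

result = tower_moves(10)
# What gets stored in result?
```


tower_moves(10)
= 2 * tower_moves(9) + 1
= 2 * (2 * tower_moves(8) + 1) + 1
= 2 * (2 * (2 * tower_moves(7) + 1) + 1) + 1
= 2 * (2 * (2 * (2 * tower_moves(6) + 1) + 1) + 1) + 1
= 2 * (2 * (2 * (2 * (2 * tower_moves(5) + 1) + 1) + 1) + 1) + 1
= 2 * (2 * (2 * (2 * (2 * (2 * tower_moves(4) + 1) + 1) + 1) + 1) + 1) + 1
= 2 * (2 * (2 * (2 * (2 * (2 * (2 * tower_moves(3) + 1) + 1) + 1) + 1) + 1) + 1) + 1
= 2 * (2 * (2 * (2 * (2 * (2 * (2 * (2 * tower_moves(2) + 1) + 1) + 1) + 1) + 1) + 1) + 1) + 1
= 2 * (2 * (2 * (2 * (2 * (2 * (2 * (2 * (2 * tower_moves(1) + 1) + 1) + 1) + 1) + 1) + 1) + 1) + 1) + 1
Now compute bottom-up:
tower_moves(1) = 1
tower_moves(2) = 2 * 1 + 1 = 3
tower_moves(3) = 2 * 3 + 1 = 7
tower_moves(4) = 2 * 7 + 1 = 15
tower_moves(5) = 2 * 15 + 1 = 31
tower_moves(6) = 2 * 31 + 1 = 63
tower_moves(7) = 2 * 63 + 1 = 127
tower_moves(8) = 2 * 127 + 1 = 255
tower_moves(9) = 2 * 255 + 1 = 511
tower_moves(10) = 2 * 511 + 1 = 1023
= 1023


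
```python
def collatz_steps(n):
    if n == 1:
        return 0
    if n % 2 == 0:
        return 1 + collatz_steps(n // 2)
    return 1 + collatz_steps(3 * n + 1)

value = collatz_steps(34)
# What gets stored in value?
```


collatz_steps(34)
34 is even -> collatz_steps(17)
17 is odd -> 3*17+1 = 52 -> collatz_steps(52)
52 is even -> collatz_steps(26)
26 is even -> collatz_steps(13)
13 is odd -> 3*13+1 = 40 -> collatz_steps(40)
40 is even -> collatz_steps(20)
20 is even -> collatz_steps(10)
10 is even -> collatz_steps(5)
5 is odd -> 3*5+1 = 16 -> collatz_steps(16)
16 is even -> collatz_steps(8)
8 is even -> collatz_steps(4)
4 is even -> collatz_steps(2)
2 is even -> collatz_steps(1)
Reached 1 after 13 steps
= 13


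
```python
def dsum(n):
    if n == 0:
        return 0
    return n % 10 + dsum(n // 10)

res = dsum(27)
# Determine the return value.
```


dsum(27)
= 7 + dsum(2)
= 7 + 2 + dsum(0)
= 7 + 2 + 0
= 9


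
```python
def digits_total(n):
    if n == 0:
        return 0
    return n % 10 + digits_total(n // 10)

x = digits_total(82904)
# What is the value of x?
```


digits_total(82904)
= 4 + digits_total(8290)
= 4 + 0 + digits_total(829)
= 4 + 0 + 9 + digits_total(82)
= 4 + 0 + 9 + 2 + digits_total(8)
= 4 + 0 + 9 + 2 + 8 + digits_total(0)
= 4 + 0 + 9 + 2 + 8 + 0
= 23


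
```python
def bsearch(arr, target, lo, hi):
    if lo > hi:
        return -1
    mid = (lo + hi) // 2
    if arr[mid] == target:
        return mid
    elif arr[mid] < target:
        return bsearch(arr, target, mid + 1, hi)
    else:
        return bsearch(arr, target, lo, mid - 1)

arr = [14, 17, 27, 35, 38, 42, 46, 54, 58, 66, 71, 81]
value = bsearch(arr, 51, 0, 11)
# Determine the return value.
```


bsearch(arr, 51, 0, 11)
lo=0, hi=11, mid=5, arr[mid]=42
42 < 51, search right half
lo=6, hi=11, mid=8, arr[mid]=58
58 > 51, search left half
lo=6, hi=7, mid=6, arr[mid]=46
46 < 51, search right half
lo=7, hi=7, mid=7, arr[mid]=54
54 > 51, search left half
lo > hi, target not found, return -1
= -1


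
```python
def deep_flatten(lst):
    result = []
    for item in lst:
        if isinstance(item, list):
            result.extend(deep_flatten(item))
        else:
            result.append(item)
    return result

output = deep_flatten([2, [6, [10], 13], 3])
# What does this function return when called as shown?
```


deep_flatten([2, [6, [10], 13], 3])
Processing each element:
  2 is not a list -> append 2
  [6, [10], 13] is a list -> deep_flatten recursively -> [6, 10, 13]
  3 is not a list -> append 3
= [2, 6, 10, 13, 3]


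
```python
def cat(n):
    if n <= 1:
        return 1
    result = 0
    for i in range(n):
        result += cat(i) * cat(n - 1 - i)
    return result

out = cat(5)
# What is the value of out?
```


cat(5)
= sum of cat(i) * cat(5-1-i) for i in 0..4
First compute sub-values bottom-up:
  cat(0) = 1, cat(1) = 1
  cat(2) = 1*1 + 1*1 = 2
  cat(3) = 1*2 + 1*1 + 2*1 = 5
  cat(4) = 1*5 + 1*2 + 2*1 + 5*1 = 14
Now cat(5):
  cat(0)*cat(4) = 1*14 = 14
  cat(1)*cat(3) = 1*5 = 5
  cat(2)*cat(2) = 2*2 = 4
  cat(3)*cat(1) = 5*1 = 5
  cat(4)*cat(0) = 14*1 = 14
= 14 + 5 + 4 + 5 + 14
= 42


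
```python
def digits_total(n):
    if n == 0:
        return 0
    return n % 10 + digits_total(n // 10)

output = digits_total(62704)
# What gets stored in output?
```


digits_total(62704)
= 4 + digits_total(6270)
= 4 + 0 + digits_total(627)
= 4 + 0 + 7 + digits_total(62)
= 4 + 0 + 7 + 2 + digits_total(6)
= 4 + 0 + 7 + 2 + 6 + digits_total(0)
= 4 + 0 + 7 + 2 + 6 + 0
= 19


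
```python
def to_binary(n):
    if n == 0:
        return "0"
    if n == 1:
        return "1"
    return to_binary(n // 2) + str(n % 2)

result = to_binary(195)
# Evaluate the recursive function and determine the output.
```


to_binary(195)
= to_binary(97) + "1"
= to_binary(48) + "1" + "1"
= to_binary(24) + "0" + "1" + "1"
= to_binary(12) + "0" + "0" + "1" + "1"
= to_binary(6) + "0" + "0" + "0" + "1" + "1"
= to_binary(3) + "0" + "0" + "0" + "0" + "1" + "1"
= to_binary(1) + "1" + "0" + "0" + "0" + "0" + "1" + "1"
= "1" + "1" + "0" + "0" + "0" + "0" + "1" + "1"
= "11000011"


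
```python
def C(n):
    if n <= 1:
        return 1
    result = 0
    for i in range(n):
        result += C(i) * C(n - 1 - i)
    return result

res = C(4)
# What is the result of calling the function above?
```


C(4)
= sum of C(i) * C(4-1-i) for i in 0..3
First compute sub-values bottom-up:
  C(0) = 1, C(1) = 1
  C(2) = 1*1 + 1*1 = 2
  C(3) = 1*2 + 1*1 + 2*1 = 5
Now C(4):
  C(0)*C(3) = 1*5 = 5
  C(1)*C(2) = 1*2 = 2
  C(2)*C(1) = 2*1 = 2
  C(3)*C(0) = 5*1 = 5
= 5 + 2 + 2 + 5
= 14


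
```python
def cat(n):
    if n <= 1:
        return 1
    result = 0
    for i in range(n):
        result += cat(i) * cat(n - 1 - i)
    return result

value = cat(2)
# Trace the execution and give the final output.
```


cat(2)
= sum of cat(i) * cat(2-1-i) for i in 0..1
  cat(0)*cat(1) = 1*1 = 1
  cat(1)*cat(0) = 1*1 = 1
= 1 + 1
= 2


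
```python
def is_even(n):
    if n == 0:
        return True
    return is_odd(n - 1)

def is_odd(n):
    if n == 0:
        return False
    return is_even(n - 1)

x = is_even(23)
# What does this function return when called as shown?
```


is_even(23)
= is_odd(22)
= is_even(21)
= is_odd(20)
= is_even(19)
= is_odd(18)
= is_even(17)
= is_odd(16)
= is_even(15)
= is_odd(14)
= is_even(13)
= is_odd(12)
= is_even(11)
= is_odd(10)
= is_even(9)
= is_odd(8)
= is_even(7)
= is_odd(6)
= is_even(5)
= is_odd(4)
= is_even(3)
= is_odd(2)
= is_even(1)
= is_odd(0)
n == 0: return False
= False


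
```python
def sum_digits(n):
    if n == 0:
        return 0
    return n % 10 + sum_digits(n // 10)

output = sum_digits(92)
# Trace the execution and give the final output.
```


sum_digits(92)
= 2 + sum_digits(9)
= 2 + 9 + sum_digits(0)
= 2 + 9 + 0
= 11


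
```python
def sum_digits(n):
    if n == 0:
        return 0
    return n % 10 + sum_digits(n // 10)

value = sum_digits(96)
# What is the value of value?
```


sum_digits(96)
= 6 + sum_digits(9)
= 6 + 9 + sum_digits(0)
= 6 + 9 + 0
= 15


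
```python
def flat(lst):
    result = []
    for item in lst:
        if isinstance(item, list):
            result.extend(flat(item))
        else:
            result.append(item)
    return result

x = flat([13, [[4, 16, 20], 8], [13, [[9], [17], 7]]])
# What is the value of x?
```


flat([13, [[4, 16, 20], 8], [13, [[9], [17], 7]]])
Processing each element:
  13 is not a list -> append 13
  [[4, 16, 20], 8] is a list -> flat recursively -> [4, 16, 20, 8]
  [13, [[9], [17], 7]] is a list -> flat recursively -> [13, 9, 17, 7]
= [13, 4, 16, 20, 8, 13, 9, 17, 7]


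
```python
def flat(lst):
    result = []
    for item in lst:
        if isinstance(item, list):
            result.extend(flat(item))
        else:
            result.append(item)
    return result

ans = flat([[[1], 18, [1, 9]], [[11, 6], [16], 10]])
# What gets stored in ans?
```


flat([[[1], 18, [1, 9]], [[11, 6], [16], 10]])
Processing each element:
  [[1], 18, [1, 9]] is a list -> flat recursively -> [1, 18, 1, 9]
  [[11, 6], [16], 10] is a list -> flat recursively -> [11, 6, 16, 10]
= [1, 18, 1, 9, 11, 6, 16, 10]


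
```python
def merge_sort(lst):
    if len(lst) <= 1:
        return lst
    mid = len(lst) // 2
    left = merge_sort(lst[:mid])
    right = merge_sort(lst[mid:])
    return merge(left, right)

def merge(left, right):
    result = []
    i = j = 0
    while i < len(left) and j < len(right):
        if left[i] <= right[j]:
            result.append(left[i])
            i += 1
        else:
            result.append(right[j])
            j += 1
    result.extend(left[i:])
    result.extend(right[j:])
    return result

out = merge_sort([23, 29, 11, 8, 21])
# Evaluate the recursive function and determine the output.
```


merge_sort([23, 29, 11, 8, 21])
Split into [23, 29] and [11, 8, 21]
Left sorted: [23, 29]
Right sorted: [8, 11, 21]
Merge [23, 29] and [8, 11, 21]
= [8, 11, 21, 23, 29]


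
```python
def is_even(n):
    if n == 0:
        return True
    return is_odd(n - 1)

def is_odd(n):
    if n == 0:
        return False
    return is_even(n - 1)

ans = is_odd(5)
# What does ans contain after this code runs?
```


is_odd(5)
= is_even(4)
= is_odd(3)
= is_even(2)
= is_odd(1)
= is_even(0)
n == 0: return True
= True


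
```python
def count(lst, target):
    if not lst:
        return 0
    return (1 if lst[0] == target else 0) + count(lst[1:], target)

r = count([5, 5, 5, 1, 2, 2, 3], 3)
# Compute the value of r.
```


count([5, 5, 5, 1, 2, 2, 3], 3)
lst[0]=5 != 3: 0 + count([5, 5, 1, 2, 2, 3], 3)
lst[0]=5 != 3: 0 + count([5, 1, 2, 2, 3], 3)
lst[0]=5 != 3: 0 + count([1, 2, 2, 3], 3)
lst[0]=1 != 3: 0 + count([2, 2, 3], 3)
lst[0]=2 != 3: 0 + count([2, 3], 3)
lst[0]=2 != 3: 0 + count([3], 3)
lst[0]=3 == 3: 1 + count([], 3)
= 1


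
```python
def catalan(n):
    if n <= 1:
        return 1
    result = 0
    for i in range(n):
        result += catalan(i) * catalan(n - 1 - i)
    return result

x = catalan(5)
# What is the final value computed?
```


catalan(5)
= sum of catalan(i) * catalan(5-1-i) for i in 0..4
First compute sub-values bottom-up:
  catalan(0) = 1, catalan(1) = 1
  catalan(2) = 1*1 + 1*1 = 2
  catalan(3) = 1*2 + 1*1 + 2*1 = 5
  catalan(4) = 1*5 + 1*2 + 2*1 + 5*1 = 14
Now catalan(5):
  catalan(0)*catalan(4) = 1*14 = 14
  catalan(1)*catalan(3) = 1*5 = 5
  catalan(2)*catalan(2) = 2*2 = 4
  catalan(3)*catalan(1) = 5*1 = 5
  catalan(4)*catalan(0) = 14*1 = 14
= 14 + 5 + 4 + 5 + 14
= 42


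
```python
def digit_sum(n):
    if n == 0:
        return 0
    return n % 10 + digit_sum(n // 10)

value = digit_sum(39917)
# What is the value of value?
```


digit_sum(39917)
= 7 + digit_sum(3991)
= 7 + 1 + digit_sum(399)
= 7 + 1 + 9 + digit_sum(39)
= 7 + 1 + 9 + 9 + digit_sum(3)
= 7 + 1 + 9 + 9 + 3 + digit_sum(0)
= 7 + 1 + 9 + 9 + 3 + 0
= 29


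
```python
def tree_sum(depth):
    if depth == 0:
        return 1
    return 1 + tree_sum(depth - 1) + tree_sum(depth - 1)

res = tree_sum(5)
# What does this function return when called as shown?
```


tree_sum(5)
= 1 + tree_sum(4) + tree_sum(4)
= 1 + 2 * tree_sum(4)
tree_sum(k) = 2^(k+1) - 1
tree_sum(0) = 1
tree_sum(1) = 3
tree_sum(2) = 7
tree_sum(3) = 15
tree_sum(4) = 31
tree_sum(5) = 2^6 - 1 = 63


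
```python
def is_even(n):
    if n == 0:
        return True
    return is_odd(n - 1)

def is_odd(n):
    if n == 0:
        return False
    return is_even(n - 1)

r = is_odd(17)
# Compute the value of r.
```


is_odd(17)
= is_even(16)
= is_odd(15)
= is_even(14)
= is_odd(13)
= is_even(12)
= is_odd(11)
= is_even(10)
= is_odd(9)
= is_even(8)
= is_odd(7)
= is_even(6)
= is_odd(5)
= is_even(4)
= is_odd(3)
= is_even(2)
= is_odd(1)
= is_even(0)
n == 0: return True
= True


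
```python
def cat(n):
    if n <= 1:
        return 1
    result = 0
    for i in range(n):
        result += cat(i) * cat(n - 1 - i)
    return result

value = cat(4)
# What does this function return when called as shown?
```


cat(4)
= sum of cat(i) * cat(4-1-i) for i in 0..3
First compute sub-values bottom-up:
  cat(0) = 1, cat(1) = 1
  cat(2) = 1*1 + 1*1 = 2
  cat(3) = 1*2 + 1*1 + 2*1 = 5
Now cat(4):
  cat(0)*cat(3) = 1*5 = 5
  cat(1)*cat(2) = 1*2 = 2
  cat(2)*cat(1) = 2*1 = 2
  cat(3)*cat(0) = 5*1 = 5
= 5 + 2 + 2 + 5
= 14


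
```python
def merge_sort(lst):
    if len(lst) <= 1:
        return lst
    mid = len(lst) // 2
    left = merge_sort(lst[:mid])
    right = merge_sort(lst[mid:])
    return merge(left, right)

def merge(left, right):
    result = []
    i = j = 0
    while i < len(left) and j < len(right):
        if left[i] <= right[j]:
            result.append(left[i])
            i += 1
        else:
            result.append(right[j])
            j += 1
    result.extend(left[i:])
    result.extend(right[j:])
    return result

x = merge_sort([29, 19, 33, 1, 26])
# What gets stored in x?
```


merge_sort([29, 19, 33, 1, 26])
Split into [29, 19] and [33, 1, 26]
Left sorted: [19, 29]
Right sorted: [1, 26, 33]
Merge [19, 29] and [1, 26, 33]
= [1, 19, 26, 29, 33]


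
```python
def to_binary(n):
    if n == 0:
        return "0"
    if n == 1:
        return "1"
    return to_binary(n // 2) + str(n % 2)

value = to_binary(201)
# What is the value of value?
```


to_binary(201)
= to_binary(100) + "1"
= to_binary(50) + "0" + "1"
= to_binary(25) + "0" + "0" + "1"
= to_binary(12) + "1" + "0" + "0" + "1"
= to_binary(6) + "0" + "1" + "0" + "0" + "1"
= to_binary(3) + "0" + "0" + "1" + "0" + "0" + "1"
= to_binary(1) + "1" + "0" + "0" + "1" + "0" + "0" + "1"
= "1" + "1" + "0" + "0" + "1" + "0" + "0" + "1"
= "11001001"


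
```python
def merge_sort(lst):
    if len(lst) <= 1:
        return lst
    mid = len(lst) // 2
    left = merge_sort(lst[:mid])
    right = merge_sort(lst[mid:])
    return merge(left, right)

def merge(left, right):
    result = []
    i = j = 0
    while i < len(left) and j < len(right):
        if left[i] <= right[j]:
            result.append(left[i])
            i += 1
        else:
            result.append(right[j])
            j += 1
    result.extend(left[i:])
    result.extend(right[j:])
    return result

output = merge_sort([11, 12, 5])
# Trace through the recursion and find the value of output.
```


merge_sort([11, 12, 5])
Split into [11] and [12, 5]
Left sorted: [11]
Right sorted: [5, 12]
Merge [11] and [5, 12]
= [5, 11, 12]


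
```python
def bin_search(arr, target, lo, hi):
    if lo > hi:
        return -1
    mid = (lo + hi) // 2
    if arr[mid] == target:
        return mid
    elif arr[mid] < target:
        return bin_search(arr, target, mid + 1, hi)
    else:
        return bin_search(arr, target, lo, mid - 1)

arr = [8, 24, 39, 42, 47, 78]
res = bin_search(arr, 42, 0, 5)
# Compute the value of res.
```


bin_search(arr, 42, 0, 5)
lo=0, hi=5, mid=2, arr[mid]=39
39 < 42, search right half
lo=3, hi=5, mid=4, arr[mid]=47
47 > 42, search left half
lo=3, hi=3, mid=3, arr[mid]=42
arr[3] == 42, found at index 3
= 3


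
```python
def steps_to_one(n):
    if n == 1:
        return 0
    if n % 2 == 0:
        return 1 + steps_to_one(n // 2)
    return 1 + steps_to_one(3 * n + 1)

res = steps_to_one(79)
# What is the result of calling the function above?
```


steps_to_one(79)
79 is odd -> 3*79+1 = 238 -> steps_to_one(238)
238 is even -> steps_to_one(119)
119 is odd -> 3*119+1 = 358 -> steps_to_one(358)
358 is even -> steps_to_one(179)
179 is odd -> 3*179+1 = 538 -> steps_to_one(538)
538 is even -> steps_to_one(269)
269 is odd -> 3*269+1 = 808 -> steps_to_one(808)
808 is even -> steps_to_one(404)
404 is even -> steps_to_one(202)
202 is even -> steps_to_one(101)
101 is odd -> 3*101+1 = 304 -> steps_to_one(304)
304 is even -> steps_to_one(152)
152 is even -> steps_to_one(76)
76 is even -> steps_to_one(38)
38 is even -> steps_to_one(19)
19 is odd -> 3*19+1 = 58 -> steps_to_one(58)
58 is even -> steps_to_one(29)
29 is odd -> 3*29+1 = 88 -> steps_to_one(88)
88 is even -> steps_to_one(44)
44 is even -> steps_to_one(22)
22 is even -> steps_to_one(11)
11 is odd -> 3*11+1 = 34 -> steps_to_one(34)
34 is even -> steps_to_one(17)
17 is odd -> 3*17+1 = 52 -> steps_to_one(52)
52 is even -> steps_to_one(26)
26 is even -> steps_to_one(13)
13 is odd -> 3*13+1 = 40 -> steps_to_one(40)
40 is even -> steps_to_one(20)
20 is even -> steps_to_one(10)
10 is even -> steps_to_one(5)
5 is odd -> 3*5+1 = 16 -> steps_to_one(16)
16 is even -> steps_to_one(8)
8 is even -> steps_to_one(4)
4 is even -> steps_to_one(2)
2 is even -> steps_to_one(1)
Reached 1 after 35 steps
= 35


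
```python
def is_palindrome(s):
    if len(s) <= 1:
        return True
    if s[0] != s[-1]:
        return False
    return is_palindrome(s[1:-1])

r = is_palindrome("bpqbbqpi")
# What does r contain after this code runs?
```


is_palindrome("bpqbbqpi")
"bpqbbqpi": s[0]='b' != s[-1]='i' -> False
= False


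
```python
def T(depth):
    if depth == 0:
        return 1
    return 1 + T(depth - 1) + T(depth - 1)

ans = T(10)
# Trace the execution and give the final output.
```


T(10)
= 1 + T(9) + T(9)
= 1 + 2 * T(9)
T(k) = 2^(k+1) - 1
T(0) = 1
T(1) = 3
T(2) = 7
T(3) = 15
T(4) = 31
T(10) = 2^11 - 1 = 2047


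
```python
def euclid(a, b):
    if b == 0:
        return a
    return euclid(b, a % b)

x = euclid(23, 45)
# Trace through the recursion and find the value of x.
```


euclid(23, 45)
= euclid(45, 23 % 45) = euclid(45, 23)
= euclid(23, 45 % 23) = euclid(23, 22)
= euclid(22, 23 % 22) = euclid(22, 1)
= euclid(1, 22 % 1) = euclid(1, 0)
b == 0, return a = 1


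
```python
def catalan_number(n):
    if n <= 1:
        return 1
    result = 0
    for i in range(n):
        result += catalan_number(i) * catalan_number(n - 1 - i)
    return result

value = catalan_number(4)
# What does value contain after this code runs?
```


catalan_number(4)
= sum of catalan_number(i) * catalan_number(4-1-i) for i in 0..3
First compute sub-values bottom-up:
  catalan_number(0) = 1, catalan_number(1) = 1
  catalan_number(2) = 1*1 + 1*1 = 2
  catalan_number(3) = 1*2 + 1*1 + 2*1 = 5
Now catalan_number(4):
  catalan_number(0)*catalan_number(3) = 1*5 = 5
  catalan_number(1)*catalan_number(2) = 1*2 = 2
  catalan_number(2)*catalan_number(1) = 2*1 = 2
  catalan_number(3)*catalan_number(0) = 5*1 = 5
= 5 + 2 + 2 + 5
= 14


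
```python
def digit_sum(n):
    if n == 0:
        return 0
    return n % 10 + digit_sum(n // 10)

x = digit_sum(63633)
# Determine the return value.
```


digit_sum(63633)
= 3 + digit_sum(6363)
= 3 + 3 + digit_sum(636)
= 3 + 3 + 6 + digit_sum(63)
= 3 + 3 + 6 + 3 + digit_sum(6)
= 3 + 3 + 6 + 3 + 6 + digit_sum(0)
= 3 + 3 + 6 + 3 + 6 + 0
= 21


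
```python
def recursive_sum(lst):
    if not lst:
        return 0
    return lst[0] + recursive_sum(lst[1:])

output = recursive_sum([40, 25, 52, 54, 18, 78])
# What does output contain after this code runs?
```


recursive_sum([40, 25, 52, 54, 18, 78])
= 40 + recursive_sum([25, 52, 54, 18, 78])
= 40 + 25 + recursive_sum([52, 54, 18, 78])
= 40 + 25 + 52 + recursive_sum([54, 18, 78])
= 40 + 25 + 52 + 54 + recursive_sum([18, 78])
= 40 + 25 + 52 + 54 + 18 + recursive_sum([78])
= 40 + 25 + 52 + 54 + 18 + 78 + recursive_sum([])
= 40 + 25 + 52 + 54 + 18 + 78 + 0
= 267


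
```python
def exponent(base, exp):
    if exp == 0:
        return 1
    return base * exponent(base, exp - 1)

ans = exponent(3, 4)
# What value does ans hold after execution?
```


exponent(3, 4)
= 3 * exponent(3, 3)
= 3 * 3 * exponent(3, 2)
= 3 * 3 * 3 * exponent(3, 1)
= 3 * 3 * 3 * 3 * exponent(3, 0)
= 3 * 3 * 3 * 3 * 1
= 81


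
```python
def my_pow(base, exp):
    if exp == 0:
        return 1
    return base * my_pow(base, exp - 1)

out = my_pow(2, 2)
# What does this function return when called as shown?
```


my_pow(2, 2)
= 2 * my_pow(2, 1)
= 2 * 2 * my_pow(2, 0)
= 2 * 2 * 1
= 4


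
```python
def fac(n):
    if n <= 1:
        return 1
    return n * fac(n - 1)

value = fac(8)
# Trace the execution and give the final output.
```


fac(8)
= 8 * fac(7)
= 8 * 7 * fac(6)
= 8 * 7 * 6 * fac(5)
= 8 * 7 * 6 * 5 * fac(4)
= 8 * 7 * 6 * 5 * 4 * fac(3)
= 8 * 7 * 6 * 5 * 4 * 3 * fac(2)
= 8 * 7 * 6 * 5 * 4 * 3 * 2 * fac(1)
= 8 * 7 * 6 * 5 * 4 * 3 * 2 * 1
= 40320


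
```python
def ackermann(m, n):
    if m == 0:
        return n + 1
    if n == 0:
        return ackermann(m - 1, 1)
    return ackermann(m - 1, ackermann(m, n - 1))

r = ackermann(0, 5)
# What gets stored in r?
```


ackermann(0, 5)
m == 0: return 5 + 1 = 6
= 6


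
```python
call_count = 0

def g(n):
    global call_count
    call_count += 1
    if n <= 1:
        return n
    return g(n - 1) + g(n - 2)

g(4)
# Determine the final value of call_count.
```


g(4) calls g(3) and g(2); each non-base call branches into two more.
Let C(k) = total number of calls made by g(k), including the call to g(k) itself.
Base cases: C(0) = 1, C(1) = 1
Recurrence: C(k) = 1 + C(k-1) + C(k-2)
  C(2) = 1 + C(1) + C(0) = 1 + 1 + 1 = 3
  C(3) = 1 + C(2) + C(1) = 1 + 3 + 1 = 5
  C(4) = 1 + C(3) + C(2) = 1 + 5 + 3 = 9
Total calls = C(4) = 9


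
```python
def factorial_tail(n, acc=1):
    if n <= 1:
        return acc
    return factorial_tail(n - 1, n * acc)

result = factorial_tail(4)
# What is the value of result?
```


factorial_tail(4, 1)
= factorial_tail(3, 4 * 1) = factorial_tail(3, 4)
= factorial_tail(2, 3 * 4) = factorial_tail(2, 12)
= factorial_tail(1, 2 * 12) = factorial_tail(1, 24)
n <= 1, return acc = 24


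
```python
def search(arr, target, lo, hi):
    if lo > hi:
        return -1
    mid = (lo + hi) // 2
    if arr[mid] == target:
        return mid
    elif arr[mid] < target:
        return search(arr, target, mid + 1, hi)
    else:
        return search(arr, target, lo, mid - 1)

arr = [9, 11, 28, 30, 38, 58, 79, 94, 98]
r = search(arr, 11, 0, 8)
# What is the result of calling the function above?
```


search(arr, 11, 0, 8)
lo=0, hi=8, mid=4, arr[mid]=38
38 > 11, search left half
lo=0, hi=3, mid=1, arr[mid]=11
arr[1] == 11, found at index 1
= 1


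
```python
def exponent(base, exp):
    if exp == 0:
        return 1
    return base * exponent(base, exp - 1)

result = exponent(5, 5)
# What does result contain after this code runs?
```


exponent(5, 5)
= 5 * exponent(5, 4)
= 5 * 5 * exponent(5, 3)
= 5 * 5 * 5 * exponent(5, 2)
= 5 * 5 * 5 * 5 * exponent(5, 1)
= 5 * 5 * 5 * 5 * 5 * exponent(5, 0)
= 5 * 5 * 5 * 5 * 5 * 1
= 3125


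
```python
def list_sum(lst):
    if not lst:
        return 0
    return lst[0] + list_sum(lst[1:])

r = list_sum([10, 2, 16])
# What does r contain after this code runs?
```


list_sum([10, 2, 16])
= 10 + list_sum([2, 16])
= 10 + 2 + list_sum([16])
= 10 + 2 + 16 + list_sum([])
= 10 + 2 + 16 + 0
= 28


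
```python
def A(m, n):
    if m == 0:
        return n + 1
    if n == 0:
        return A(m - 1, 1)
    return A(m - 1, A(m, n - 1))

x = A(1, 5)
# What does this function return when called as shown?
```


A(1, 5)
= A(0, A(1, 4))
First compute A(1, 4) = 6
= A(0, 6)
= 7


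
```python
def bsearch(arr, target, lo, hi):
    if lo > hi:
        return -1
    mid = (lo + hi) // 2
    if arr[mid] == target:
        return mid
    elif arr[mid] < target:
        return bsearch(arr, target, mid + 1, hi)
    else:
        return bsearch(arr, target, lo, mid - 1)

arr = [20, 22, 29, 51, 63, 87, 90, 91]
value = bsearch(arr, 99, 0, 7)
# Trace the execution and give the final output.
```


bsearch(arr, 99, 0, 7)
lo=0, hi=7, mid=3, arr[mid]=51
51 < 99, search right half
lo=4, hi=7, mid=5, arr[mid]=87
87 < 99, search right half
lo=6, hi=7, mid=6, arr[mid]=90
90 < 99, search right half
lo=7, hi=7, mid=7, arr[mid]=91
91 < 99, search right half
lo > hi, target not found, return -1
= -1


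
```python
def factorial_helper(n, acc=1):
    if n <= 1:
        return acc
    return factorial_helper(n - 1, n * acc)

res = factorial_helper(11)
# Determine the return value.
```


factorial_helper(11, 1)
= factorial_helper(10, 11 * 1) = factorial_helper(10, 11)
= factorial_helper(9, 10 * 11) = factorial_helper(9, 110)
= factorial_helper(8, 9 * 110) = factorial_helper(8, 990)
= factorial_helper(7, 8 * 990) = factorial_helper(7, 7920)
= factorial_helper(6, 7 * 7920) = factorial_helper(6, 55440)
= factorial_helper(5, 6 * 55440) = factorial_helper(5, 332640)
= factorial_helper(4, 5 * 332640) = factorial_helper(4, 1663200)
= factorial_helper(3, 4 * 1663200) = factorial_helper(3, 6652800)
= factorial_helper(2, 3 * 6652800) = factorial_helper(2, 19958400)
= factorial_helper(1, 2 * 19958400) = factorial_helper(1, 39916800)
n <= 1, return acc = 39916800


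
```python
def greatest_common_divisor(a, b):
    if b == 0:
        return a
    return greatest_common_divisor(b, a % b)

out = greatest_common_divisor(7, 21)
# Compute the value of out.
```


greatest_common_divisor(7, 21)
= greatest_common_divisor(21, 7 % 21) = greatest_common_divisor(21, 7)
= greatest_common_divisor(7, 21 % 7) = greatest_common_divisor(7, 0)
b == 0, return a = 7


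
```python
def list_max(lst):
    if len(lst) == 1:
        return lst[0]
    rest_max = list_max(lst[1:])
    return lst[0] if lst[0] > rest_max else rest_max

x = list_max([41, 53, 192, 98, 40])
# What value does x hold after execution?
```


list_max([41, 53, 192, 98, 40])
= compare 41 with list_max([53, 192, 98, 40])
= compare 53 with list_max([192, 98, 40])
= compare 192 with list_max([98, 40])
= compare 98 with list_max([40])
Base: list_max([40]) = 40
compare 98 with 40: max = 98
compare 192 with 98: max = 192
compare 53 with 192: max = 192
compare 41 with 192: max = 192
= 192


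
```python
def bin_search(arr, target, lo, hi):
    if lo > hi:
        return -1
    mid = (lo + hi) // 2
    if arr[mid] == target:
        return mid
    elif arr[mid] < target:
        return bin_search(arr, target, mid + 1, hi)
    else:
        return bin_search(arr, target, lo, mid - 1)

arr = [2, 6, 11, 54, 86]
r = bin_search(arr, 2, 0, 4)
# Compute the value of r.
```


bin_search(arr, 2, 0, 4)
lo=0, hi=4, mid=2, arr[mid]=11
11 > 2, search left half
lo=0, hi=1, mid=0, arr[mid]=2
arr[0] == 2, found at index 0
= 0


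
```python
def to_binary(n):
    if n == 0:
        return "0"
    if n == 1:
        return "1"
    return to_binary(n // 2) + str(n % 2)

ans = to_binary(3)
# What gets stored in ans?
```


to_binary(3)
= to_binary(1) + "1"
= "1" + "1"
= "11"


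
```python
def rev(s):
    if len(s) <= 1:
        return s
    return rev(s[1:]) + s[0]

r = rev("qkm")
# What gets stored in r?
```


rev("qkm")
= rev("km") + "q"
= rev("m") + "k" + "q"
= "m" + "k" + "q"
= "mkq"


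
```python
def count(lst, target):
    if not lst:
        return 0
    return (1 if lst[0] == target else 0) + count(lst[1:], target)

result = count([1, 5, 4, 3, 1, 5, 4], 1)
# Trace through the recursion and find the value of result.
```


count([1, 5, 4, 3, 1, 5, 4], 1)
lst[0]=1 == 1: 1 + count([5, 4, 3, 1, 5, 4], 1)
lst[0]=5 != 1: 0 + count([4, 3, 1, 5, 4], 1)
lst[0]=4 != 1: 0 + count([3, 1, 5, 4], 1)
lst[0]=3 != 1: 0 + count([1, 5, 4], 1)
lst[0]=1 == 1: 1 + count([5, 4], 1)
lst[0]=5 != 1: 0 + count([4], 1)
lst[0]=4 != 1: 0 + count([], 1)
= 2


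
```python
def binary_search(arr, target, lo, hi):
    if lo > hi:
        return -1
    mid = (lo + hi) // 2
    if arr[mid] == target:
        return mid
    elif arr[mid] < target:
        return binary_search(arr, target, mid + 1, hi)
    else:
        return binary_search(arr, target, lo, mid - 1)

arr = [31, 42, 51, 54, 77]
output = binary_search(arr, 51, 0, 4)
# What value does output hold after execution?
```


binary_search(arr, 51, 0, 4)
lo=0, hi=4, mid=2, arr[mid]=51
arr[2] == 51, found at index 2
= 2


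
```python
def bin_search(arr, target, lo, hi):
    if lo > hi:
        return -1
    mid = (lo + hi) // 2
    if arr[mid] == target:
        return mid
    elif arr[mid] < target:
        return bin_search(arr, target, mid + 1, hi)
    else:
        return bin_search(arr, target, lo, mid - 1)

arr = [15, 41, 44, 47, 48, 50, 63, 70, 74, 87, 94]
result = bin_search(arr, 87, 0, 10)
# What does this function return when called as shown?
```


bin_search(arr, 87, 0, 10)
lo=0, hi=10, mid=5, arr[mid]=50
50 < 87, search right half
lo=6, hi=10, mid=8, arr[mid]=74
74 < 87, search right half
lo=9, hi=10, mid=9, arr[mid]=87
arr[9] == 87, found at index 9
= 9


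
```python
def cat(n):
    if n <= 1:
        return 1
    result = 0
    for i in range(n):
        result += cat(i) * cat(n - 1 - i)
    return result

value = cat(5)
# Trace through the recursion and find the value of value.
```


cat(5)
= sum of cat(i) * cat(5-1-i) for i in 0..4
First compute sub-values bottom-up:
  cat(0) = 1, cat(1) = 1
  cat(2) = 1*1 + 1*1 = 2
  cat(3) = 1*2 + 1*1 + 2*1 = 5
  cat(4) = 1*5 + 1*2 + 2*1 + 5*1 = 14
Now cat(5):
  cat(0)*cat(4) = 1*14 = 14
  cat(1)*cat(3) = 1*5 = 5
  cat(2)*cat(2) = 2*2 = 4
  cat(3)*cat(1) = 5*1 = 5
  cat(4)*cat(0) = 14*1 = 14
= 14 + 5 + 4 + 5 + 14
= 42


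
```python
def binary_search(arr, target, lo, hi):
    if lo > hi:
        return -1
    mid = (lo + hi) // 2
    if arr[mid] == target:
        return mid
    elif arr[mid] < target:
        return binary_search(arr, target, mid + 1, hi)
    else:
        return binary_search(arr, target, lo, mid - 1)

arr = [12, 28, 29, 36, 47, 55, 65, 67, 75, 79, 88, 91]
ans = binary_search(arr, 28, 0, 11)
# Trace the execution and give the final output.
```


binary_search(arr, 28, 0, 11)
lo=0, hi=11, mid=5, arr[mid]=55
55 > 28, search left half
lo=0, hi=4, mid=2, arr[mid]=29
29 > 28, search left half
lo=0, hi=1, mid=0, arr[mid]=12
12 < 28, search right half
lo=1, hi=1, mid=1, arr[mid]=28
arr[1] == 28, found at index 1
= 1


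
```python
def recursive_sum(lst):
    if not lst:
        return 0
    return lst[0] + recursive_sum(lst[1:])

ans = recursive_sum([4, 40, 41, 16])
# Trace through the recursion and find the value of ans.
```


recursive_sum([4, 40, 41, 16])
= 4 + recursive_sum([40, 41, 16])
= 4 + 40 + recursive_sum([41, 16])
= 4 + 40 + 41 + recursive_sum([16])
= 4 + 40 + 41 + 16 + recursive_sum([])
= 4 + 40 + 41 + 16 + 0
= 101


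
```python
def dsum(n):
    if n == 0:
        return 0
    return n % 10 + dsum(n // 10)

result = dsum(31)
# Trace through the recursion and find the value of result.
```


dsum(31)
= 1 + dsum(3)
= 1 + 3 + dsum(0)
= 1 + 3 + 0
= 4


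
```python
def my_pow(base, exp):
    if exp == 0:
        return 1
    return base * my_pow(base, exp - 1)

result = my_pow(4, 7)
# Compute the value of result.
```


my_pow(4, 7)
= 4 * my_pow(4, 6)
= 4 * 4 * my_pow(4, 5)
= 4 * 4 * 4 * my_pow(4, 4)
= 4 * 4 * 4 * 4 * my_pow(4, 3)
= 4 * 4 * 4 * 4 * 4 * my_pow(4, 2)
= 4 * 4 * 4 * 4 * 4 * 4 * my_pow(4, 1)
= 4 * 4 * 4 * 4 * 4 * 4 * 4 * my_pow(4, 0)
= 4 * 4 * 4 * 4 * 4 * 4 * 4 * 1
= 16384


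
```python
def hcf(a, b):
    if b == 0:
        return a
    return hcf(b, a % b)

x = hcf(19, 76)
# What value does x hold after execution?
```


hcf(19, 76)
= hcf(76, 19 % 76) = hcf(76, 19)
= hcf(19, 76 % 19) = hcf(19, 0)
b == 0, return a = 19


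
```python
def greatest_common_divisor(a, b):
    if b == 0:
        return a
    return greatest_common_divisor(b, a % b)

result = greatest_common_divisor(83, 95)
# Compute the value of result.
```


greatest_common_divisor(83, 95)
= greatest_common_divisor(95, 83 % 95) = greatest_common_divisor(95, 83)
= greatest_common_divisor(83, 95 % 83) = greatest_common_divisor(83, 12)
= greatest_common_divisor(12, 83 % 12) = greatest_common_divisor(12, 11)
= greatest_common_divisor(11, 12 % 11) = greatest_common_divisor(11, 1)
= greatest_common_divisor(1, 11 % 1) = greatest_common_divisor(1, 0)
b == 0, return a = 1


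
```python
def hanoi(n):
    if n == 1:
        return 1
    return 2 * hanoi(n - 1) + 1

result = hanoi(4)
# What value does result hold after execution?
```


hanoi(4)
= 2 * hanoi(3) + 1
= 2 * (2 * hanoi(2) + 1) + 1
= 2 * (2 * (2 * hanoi(1) + 1) + 1) + 1
Now compute bottom-up:
hanoi(1) = 1
hanoi(2) = 2 * 1 + 1 = 3
hanoi(3) = 2 * 3 + 1 = 7
hanoi(4) = 2 * 7 + 1 = 15
= 15


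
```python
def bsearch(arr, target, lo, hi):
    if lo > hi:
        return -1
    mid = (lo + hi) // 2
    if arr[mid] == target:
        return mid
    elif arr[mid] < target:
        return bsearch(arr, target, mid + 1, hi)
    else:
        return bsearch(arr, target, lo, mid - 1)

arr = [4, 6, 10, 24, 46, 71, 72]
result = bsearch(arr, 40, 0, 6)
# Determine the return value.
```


bsearch(arr, 40, 0, 6)
lo=0, hi=6, mid=3, arr[mid]=24
24 < 40, search right half
lo=4, hi=6, mid=5, arr[mid]=71
71 > 40, search left half
lo=4, hi=4, mid=4, arr[mid]=46
46 > 40, search left half
lo > hi, target not found, return -1
= -1


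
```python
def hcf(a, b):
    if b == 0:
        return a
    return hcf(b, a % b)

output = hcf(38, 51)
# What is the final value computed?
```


hcf(38, 51)
= hcf(51, 38 % 51) = hcf(51, 38)
= hcf(38, 51 % 38) = hcf(38, 13)
= hcf(13, 38 % 13) = hcf(13, 12)
= hcf(12, 13 % 12) = hcf(12, 1)
= hcf(1, 12 % 1) = hcf(1, 0)
b == 0, return a = 1


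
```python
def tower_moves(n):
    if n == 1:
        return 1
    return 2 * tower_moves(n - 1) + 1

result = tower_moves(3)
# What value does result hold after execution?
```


tower_moves(3)
= 2 * tower_moves(2) + 1
= 2 * (2 * tower_moves(1) + 1) + 1
Now compute bottom-up:
tower_moves(1) = 1
tower_moves(2) = 2 * 1 + 1 = 3
tower_moves(3) = 2 * 3 + 1 = 7
= 7


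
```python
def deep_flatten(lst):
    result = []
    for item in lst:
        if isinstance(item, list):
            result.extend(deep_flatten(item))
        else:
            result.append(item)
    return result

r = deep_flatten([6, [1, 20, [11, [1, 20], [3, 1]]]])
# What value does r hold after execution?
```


deep_flatten([6, [1, 20, [11, [1, 20], [3, 1]]]])
Processing each element:
  6 is not a list -> append 6
  [1, 20, [11, [1, 20], [3, 1]]] is a list -> deep_flatten recursively -> [1, 20, 11, 1, 20, 3, 1]
= [6, 1, 20, 11, 1, 20, 3, 1]


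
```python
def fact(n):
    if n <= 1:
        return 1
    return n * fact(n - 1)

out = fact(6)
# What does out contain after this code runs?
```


fact(6)
= 6 * fact(5)
= 6 * 5 * fact(4)
= 6 * 5 * 4 * fact(3)
= 6 * 5 * 4 * 3 * fact(2)
= 6 * 5 * 4 * 3 * 2 * fact(1)
= 6 * 5 * 4 * 3 * 2 * 1
= 720


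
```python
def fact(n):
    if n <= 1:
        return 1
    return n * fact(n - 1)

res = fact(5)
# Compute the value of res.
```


fact(5)
= 5 * fact(4)
= 5 * 4 * fact(3)
= 5 * 4 * 3 * fact(2)
= 5 * 4 * 3 * 2 * fact(1)
= 5 * 4 * 3 * 2 * 1
= 120


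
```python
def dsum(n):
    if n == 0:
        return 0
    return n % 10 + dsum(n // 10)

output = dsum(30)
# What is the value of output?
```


dsum(30)
= 0 + dsum(3)
= 0 + 3 + dsum(0)
= 0 + 3 + 0
= 3


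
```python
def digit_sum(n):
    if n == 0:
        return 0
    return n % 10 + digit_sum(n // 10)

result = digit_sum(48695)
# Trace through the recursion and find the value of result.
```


digit_sum(48695)
= 5 + digit_sum(4869)
= 5 + 9 + digit_sum(486)
= 5 + 9 + 6 + digit_sum(48)
= 5 + 9 + 6 + 8 + digit_sum(4)
= 5 + 9 + 6 + 8 + 4 + digit_sum(0)
= 5 + 9 + 6 + 8 + 4 + 0
= 32


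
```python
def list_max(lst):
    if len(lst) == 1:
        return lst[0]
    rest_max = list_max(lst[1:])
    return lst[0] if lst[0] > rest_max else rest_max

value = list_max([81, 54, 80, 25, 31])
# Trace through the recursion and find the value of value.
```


list_max([81, 54, 80, 25, 31])
= compare 81 with list_max([54, 80, 25, 31])
= compare 54 with list_max([80, 25, 31])
= compare 80 with list_max([25, 31])
= compare 25 with list_max([31])
Base: list_max([31]) = 31
compare 25 with 31: max = 31
compare 80 with 31: max = 80
compare 54 with 80: max = 80
compare 81 with 80: max = 81
= 81


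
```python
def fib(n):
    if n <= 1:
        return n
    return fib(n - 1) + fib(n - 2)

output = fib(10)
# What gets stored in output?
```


fib(10)
= fib(9) + fib(8)
= (fib(8) + fib(7)) + fib(8)
Computing bottom-up: fib(0)=0, fib(1)=1, fib(2)=1, fib(3)=2, fib(4)=3, fib(5)=5, fib(6)=8, fib(7)=13, fib(8)=21, fib(9)=34, fib(10)=55
= 55


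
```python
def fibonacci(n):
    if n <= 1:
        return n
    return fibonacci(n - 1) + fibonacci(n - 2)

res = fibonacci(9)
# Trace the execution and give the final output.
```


fibonacci(9)
= fibonacci(8) + fibonacci(7)
= (fibonacci(7) + fibonacci(6)) + fibonacci(7)
Computing bottom-up: fibonacci(0)=0, fibonacci(1)=1, fibonacci(2)=1, fibonacci(3)=2, fibonacci(4)=3, fibonacci(5)=5, fibonacci(6)=8, fibonacci(7)=13, fibonacci(8)=21, fibonacci(9)=34
= 34


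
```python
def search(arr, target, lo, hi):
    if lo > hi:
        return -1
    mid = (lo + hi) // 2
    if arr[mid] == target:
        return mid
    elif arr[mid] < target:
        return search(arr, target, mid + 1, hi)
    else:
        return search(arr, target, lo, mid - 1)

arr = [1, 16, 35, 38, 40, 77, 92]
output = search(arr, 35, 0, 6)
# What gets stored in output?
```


search(arr, 35, 0, 6)
lo=0, hi=6, mid=3, arr[mid]=38
38 > 35, search left half
lo=0, hi=2, mid=1, arr[mid]=16
16 < 35, search right half
lo=2, hi=2, mid=2, arr[mid]=35
arr[2] == 35, found at index 2
= 2
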